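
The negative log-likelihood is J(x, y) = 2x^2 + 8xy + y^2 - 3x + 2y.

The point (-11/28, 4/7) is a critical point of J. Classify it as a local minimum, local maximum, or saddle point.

saddle point

The Hessian of J is constant: H = [[4, 8], [8, 2]].
det(H) = 4·2 − 8² = -56.
Since det(H) < 0, H is indefinite and the critical point is a saddle point.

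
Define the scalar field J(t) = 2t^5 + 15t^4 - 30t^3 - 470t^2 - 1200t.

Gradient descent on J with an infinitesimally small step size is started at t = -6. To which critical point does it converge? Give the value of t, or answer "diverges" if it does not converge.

J'(t) = 10(t - 4)(t + 2)(t + 3)(t + 5), so J'(-6) = 1200.
Gradient descent moves in the -J' direction, i.e. t is decreasing.
There is no critical point below t=-6, and J' keeps the same sign, so the iterate runs off to −∞.

diverges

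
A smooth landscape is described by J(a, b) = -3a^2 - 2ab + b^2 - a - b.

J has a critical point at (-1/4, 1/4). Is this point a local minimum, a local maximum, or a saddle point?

The Hessian of J is constant: H = [[-6, -2], [-2, 2]].
det(H) = (-6)·2 − (-2)² = -16.
Since det(H) < 0, H is indefinite and the critical point is a saddle point.

saddle point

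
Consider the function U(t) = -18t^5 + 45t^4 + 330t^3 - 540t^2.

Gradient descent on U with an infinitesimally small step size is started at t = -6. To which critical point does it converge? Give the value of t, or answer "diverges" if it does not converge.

-3

U'(t) = -90t(t - 4)(t - 1)(t + 3), so U'(-6) = -113400.
Gradient descent moves in the -U' direction, i.e. t is increasing.
The nearest critical point in that direction is t = -3, where U'' = 7560 > 0 (a local minimum). The iterate converges there.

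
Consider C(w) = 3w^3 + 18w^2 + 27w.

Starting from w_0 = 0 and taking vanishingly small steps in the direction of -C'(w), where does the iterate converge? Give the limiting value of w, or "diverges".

-1

C'(w) = 9(w + 1)(w + 3), so C'(0) = 27.
Gradient descent moves in the -C' direction, i.e. w is decreasing.
The nearest critical point in that direction is w = -1, where C'' = 18 > 0 (a local minimum). The iterate converges there.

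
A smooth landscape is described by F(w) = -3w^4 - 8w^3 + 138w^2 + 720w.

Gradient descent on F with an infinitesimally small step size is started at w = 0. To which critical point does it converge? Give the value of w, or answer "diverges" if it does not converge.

F'(w) = -12(w - 5)(w + 3)(w + 4), so F'(0) = 720.
Gradient descent moves in the -F' direction, i.e. w is decreasing.
The nearest critical point in that direction is w = -3, where F'' = 96 > 0 (a local minimum). The iterate converges there.

-3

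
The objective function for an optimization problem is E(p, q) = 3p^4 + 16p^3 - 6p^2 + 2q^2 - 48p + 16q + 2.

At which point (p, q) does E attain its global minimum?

E(p,q) separates as A(p) + B(q) + 2, so its minimum is min A + min B + 2.
A'(p) = 12(p - 1)(p + 1)(p + 4) vanishes at p ∈ {-4, -1, 1}; B'(q) = 4q + 16 vanishes at q ∈ {-4}.
Local minima of A (where A''>0): A(-4)=-160, A(1)=-35. Local minima of B: B(-4)=-32.
So the global minimum of E is A(-4) + B(-4) + 2 = -160 − 32 + 2 = -190, attained at (-4, -4).

(-4, -4)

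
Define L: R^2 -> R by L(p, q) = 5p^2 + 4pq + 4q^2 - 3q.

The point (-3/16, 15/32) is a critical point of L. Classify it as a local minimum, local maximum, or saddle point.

The Hessian of L is constant: H = [[10, 4], [4, 8]].
det(H) = 10·8 − 4² = 64.
det(H) > 0 and tr(H) = 18 > 0, so H is positive definite and the point is a local minimum.

local minimum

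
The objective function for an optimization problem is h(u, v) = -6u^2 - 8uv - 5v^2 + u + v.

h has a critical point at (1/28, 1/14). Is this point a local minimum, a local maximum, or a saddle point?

local maximum

The Hessian of h is constant: H = [[-12, -8], [-8, -10]].
det(H) = (-12)·(-10) − (-8)² = 56.
det(H) > 0 and tr(H) = -22 < 0, so H is negative definite and the point is a local maximum.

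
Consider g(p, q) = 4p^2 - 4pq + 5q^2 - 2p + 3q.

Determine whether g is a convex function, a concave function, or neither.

convex

g is quadratic, so its Hessian is the constant matrix H = [[8, -4], [-4, 10]].
det(H) = 64, tr(H) = 18.
det(H) > 0 and tr(H) > 0, so H is positive definite everywhere: convex.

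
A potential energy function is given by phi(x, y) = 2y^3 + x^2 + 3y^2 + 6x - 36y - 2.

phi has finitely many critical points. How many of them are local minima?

phi separates as a function of x plus a function of y, so ∇phi=0 decouples.
∂phi/∂x = 2(x + 3) = 0 at x ∈ {-3}; ∂phi/∂y = 6(y - 2)(y + 3) = 0 at y ∈ {-3, 2}.
The Hessian is diagonal: diag(phi_xx, phi_yy). Second derivatives: phi_xx(-3)=2; phi_yy(-3)=-30, phi_yy(2)=30.
Local minima occur where both diagonal entries positive: (-3, 2). Count: 1.

1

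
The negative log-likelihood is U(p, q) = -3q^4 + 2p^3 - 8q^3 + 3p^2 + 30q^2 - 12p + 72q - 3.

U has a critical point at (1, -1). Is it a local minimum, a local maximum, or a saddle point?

The mixed partial ∂²U/∂p∂q is 0, so the Hessian at any point is diag(U_pp, U_qq) = diag(6(2p + 1), 12(-3q^2 - 4q + 5)).
At (1, -1): H = diag(18, 72).
Both eigenvalues are positive, so H is positive definite: a local minimum.

local minimum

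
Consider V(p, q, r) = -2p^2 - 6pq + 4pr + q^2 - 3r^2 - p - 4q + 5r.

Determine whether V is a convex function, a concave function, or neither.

V is quadratic, so its Hessian is the constant matrix H = [[-4, -6, 4], [-6, 2, 0], [4, 0, -6]].
Leading principal minors: -4, -44, 232.
Neither pattern holds ⇒ H is indefinite ⇒ neither convex nor concave.

neither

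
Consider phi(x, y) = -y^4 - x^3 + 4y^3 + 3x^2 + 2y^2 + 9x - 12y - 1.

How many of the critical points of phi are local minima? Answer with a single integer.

phi separates as a function of x plus a function of y, so ∇phi=0 decouples.
∂phi/∂x = -3(x - 3)(x + 1) = 0 at x ∈ {-1, 3}; ∂phi/∂y = -4(y - 3)(y - 1)(y + 1) = 0 at y ∈ {-1, 1, 3}.
The Hessian is diagonal: diag(phi_xx, phi_yy). Second derivatives: phi_xx(-1)=12, phi_xx(3)=-12; phi_yy(-1)=-32, phi_yy(1)=16, phi_yy(3)=-32.
Local minima occur where both diagonal entries positive: (-1, 1). Count: 1.

1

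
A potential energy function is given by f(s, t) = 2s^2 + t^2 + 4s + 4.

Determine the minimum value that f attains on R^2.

2

f(s,t) separates as P(s) + Q(t) + 4, so its minimum is min P + min Q + 4.
P'(s) = 4s + 4 vanishes at s ∈ {-1}; Q'(t) = 2t vanishes at t ∈ {0}.
Local minima of P (where P''>0): P(-1)=-2. Local minima of Q: Q(0)=0.
So the global minimum of f is P(-1) + Q(0) + 4 = -2 + 0 + 4 = 2, attained at (-1, 0).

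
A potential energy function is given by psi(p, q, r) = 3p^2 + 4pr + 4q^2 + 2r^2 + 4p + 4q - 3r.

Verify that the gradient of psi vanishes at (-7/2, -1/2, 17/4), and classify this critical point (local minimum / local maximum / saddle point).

local minimum

∇psi = (6p + 4r + 4, 8q + 4, 4p + 4r - 3); substituting (-7/2, -1/2, 17/4) gives ∇psi = (0, 0, 0), so (-7/2, -1/2, 17/4) is indeed a critical point.
The Hessian is constant: H = [[6, 0, 4], [0, 8, 0], [4, 0, 4]].
Leading principal minors: Δ₁ = 6, Δ₂ = 48, Δ₃ = 64.
All leading minors are positive, so H is positive definite: a local minimum.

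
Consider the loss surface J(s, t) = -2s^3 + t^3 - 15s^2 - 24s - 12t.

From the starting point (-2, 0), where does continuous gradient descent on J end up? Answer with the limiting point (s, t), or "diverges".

(-4, 2)

J is separable, so gradient descent decouples: s follows -∂J/∂s, t follows -∂J/∂t.
∂J/∂s = -6(s + 1)(s + 4); at s=-2 this is 12, so s decreases.
∂J/∂t = 3(t - 2)(t + 2); at t=0 this is -12, so t increases.
s converges to its nearest critical value -4 (a local min of the s-part); t converges to 2. The iterate converges to (-4, 2).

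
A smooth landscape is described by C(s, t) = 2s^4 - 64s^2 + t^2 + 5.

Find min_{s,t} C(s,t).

-507

C(s,t) separates as P(s) + Q(t) + 5, so its minimum is min P + min Q + 5.
P'(s) = 8s(s - 4)(s + 4) vanishes at s ∈ {-4, 0, 4}; Q'(t) = 2t vanishes at t ∈ {0}.
Local minima of P (where P''>0): P(-4)=-512, P(4)=-512. Local minima of Q: Q(0)=0.
So the global minimum of C is P(-4) + Q(0) + 5 = -512 + 0 + 5 = -507, attained at (-4, 0).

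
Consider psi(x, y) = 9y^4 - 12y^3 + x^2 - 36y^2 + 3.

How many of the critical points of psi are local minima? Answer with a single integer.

psi separates as a function of x plus a function of y, so ∇psi=0 decouples.
∂psi/∂x = 2x = 0 at x ∈ {0}; ∂psi/∂y = 36y(y - 2)(y + 1) = 0 at y ∈ {-1, 0, 2}.
The Hessian is diagonal: diag(psi_xx, psi_yy). Second derivatives: psi_xx(0)=2; psi_yy(-1)=108, psi_yy(0)=-72, psi_yy(2)=216.
Local minima occur where both diagonal entries positive: (0, -1), (0, 2). Count: 2.

2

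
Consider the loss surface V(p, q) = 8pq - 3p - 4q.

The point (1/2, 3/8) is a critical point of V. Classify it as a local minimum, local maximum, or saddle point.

The Hessian of V is constant: H = [[0, 8], [8, 0]].
det(H) = 0·0 − 8² = -64.
Since det(H) < 0, H is indefinite and the critical point is a saddle point.

saddle point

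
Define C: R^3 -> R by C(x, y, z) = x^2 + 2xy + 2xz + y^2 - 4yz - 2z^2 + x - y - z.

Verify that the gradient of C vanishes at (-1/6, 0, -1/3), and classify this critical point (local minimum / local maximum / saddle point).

saddle point

∇C = (2x + 2y + 2z + 1, 2x + 2y - 4z - 1, 2x - 4y - 4z - 1); substituting (-1/6, 0, -1/3) gives ∇C = (0, 0, 0), so (-1/6, 0, -1/3) is indeed a critical point.
The Hessian is constant: H = [[2, 2, 2], [2, 2, -4], [2, -4, -4]].
Leading principal minors: Δ₁ = 2, Δ₂ = 0, Δ₃ = -72.
The minors fit neither the all-positive nor the alternating-sign pattern, so H is indefinite: a saddle point.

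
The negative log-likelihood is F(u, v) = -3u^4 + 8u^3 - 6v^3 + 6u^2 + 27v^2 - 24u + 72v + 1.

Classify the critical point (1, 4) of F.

The mixed partial ∂²F/∂u∂v is 0, so the Hessian at any point is diag(F_uu, F_vv) = diag(12(-3u^2 + 4u + 1), 18(-2v + 3)).
At (1, 4): H = diag(24, -90).
The eigenvalues have opposite signs, so H is indefinite: a saddle point.

saddle point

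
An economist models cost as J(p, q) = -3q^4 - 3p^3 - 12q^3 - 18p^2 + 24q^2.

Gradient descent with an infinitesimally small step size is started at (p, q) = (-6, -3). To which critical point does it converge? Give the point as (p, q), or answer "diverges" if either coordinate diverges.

(-4, 0)

J is separable, so gradient descent decouples: p follows -∂J/∂p, q follows -∂J/∂q.
∂J/∂p = -9p(p + 4); at p=-6 this is -108, so p increases.
∂J/∂q = -12q(q - 1)(q + 4); at q=-3 this is -144, so q increases.
p converges to its nearest critical value -4 (a local min of the p-part); q converges to 0. The iterate converges to (-4, 0).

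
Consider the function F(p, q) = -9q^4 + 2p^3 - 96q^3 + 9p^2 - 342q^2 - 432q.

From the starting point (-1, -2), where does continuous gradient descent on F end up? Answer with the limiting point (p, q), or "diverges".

F is separable, so gradient descent decouples: p follows -∂F/∂p, q follows -∂F/∂q.
∂F/∂p = 6p(p + 3); at p=-1 this is -12, so p increases.
∂F/∂q = -36(q + 1)(q + 3)(q + 4); at q=-2 this is 72, so q decreases.
p converges to its nearest critical value 0 (a local min of the p-part); q converges to -3. The iterate converges to (0, -3).

(0, -3)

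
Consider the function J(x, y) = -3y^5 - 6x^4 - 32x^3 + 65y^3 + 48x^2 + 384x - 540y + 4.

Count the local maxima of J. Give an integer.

4

J separates as a function of x plus a function of y, so ∇J=0 decouples.
∂J/∂x = -24(x - 2)(x + 2)(x + 4) = 0 at x ∈ {-4, -2, 2}; ∂J/∂y = -15(y - 3)(y - 2)(y + 2)(y + 3) = 0 at y ∈ {-3, -2, 2, 3}.
The Hessian is diagonal: diag(J_xx, J_yy). Second derivatives: J_xx(-4)=-288, J_xx(-2)=192, J_xx(2)=-576; J_yy(-3)=450, J_yy(-2)=-300, J_yy(2)=300, J_yy(3)=-450.
Local maxima occur where both diagonal entries negative: (-4, -2), (-4, 3), (2, -2), (2, 3). Count: 4.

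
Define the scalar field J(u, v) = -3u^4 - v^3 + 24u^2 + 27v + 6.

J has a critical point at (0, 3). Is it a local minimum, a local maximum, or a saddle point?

saddle point

The mixed partial ∂²J/∂u∂v is 0, so the Hessian at any point is diag(J_uu, J_vv) = diag(12(-3u^2 + 4), -6v).
At (0, 3): H = diag(48, -18).
The eigenvalues have opposite signs, so H is indefinite: a saddle point.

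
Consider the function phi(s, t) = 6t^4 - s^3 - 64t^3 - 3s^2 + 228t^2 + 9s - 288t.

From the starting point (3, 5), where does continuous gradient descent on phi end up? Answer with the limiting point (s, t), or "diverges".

diverges

phi is separable, so gradient descent decouples: s follows -∂phi/∂s, t follows -∂phi/∂t.
∂phi/∂s = -3(s - 1)(s + 3); at s=3 this is -36, so s increases.
∂phi/∂t = 24(t - 4)(t - 3)(t - 1); at t=5 this is 192, so t decreases.
The s-coordinate has no critical point in that direction and runs off to infinity.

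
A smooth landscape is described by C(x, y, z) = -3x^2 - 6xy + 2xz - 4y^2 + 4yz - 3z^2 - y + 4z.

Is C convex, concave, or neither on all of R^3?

concave

C is quadratic, so its Hessian is the constant matrix H = [[-6, -6, 2], [-6, -8, 4], [2, 4, -6]].
Leading principal minors: -6, 12, -40.
Signs alternate −, +, − ⇒ H ≺ 0 ⇒ concave.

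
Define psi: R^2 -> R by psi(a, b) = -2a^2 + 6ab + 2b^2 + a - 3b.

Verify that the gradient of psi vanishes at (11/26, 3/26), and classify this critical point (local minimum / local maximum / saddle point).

saddle point

∇psi = (-4a + 6b + 1, 6a + 4b - 3); substituting (11/26, 3/26) gives ∇psi = (0, 0), so (11/26, 3/26) is indeed a critical point.
The Hessian of psi is constant: H = [[-4, 6], [6, 4]].
det(H) = (-4)·4 − 6² = -52.
Since det(H) < 0, H is indefinite and the critical point is a saddle point.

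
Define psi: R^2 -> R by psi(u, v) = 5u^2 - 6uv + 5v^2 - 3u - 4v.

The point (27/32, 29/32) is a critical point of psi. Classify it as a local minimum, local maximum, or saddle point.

local minimum

The Hessian of psi is constant: H = [[10, -6], [-6, 10]].
det(H) = 10·10 − (-6)² = 64.
det(H) > 0 and tr(H) = 20 > 0, so H is positive definite and the point is a local minimum.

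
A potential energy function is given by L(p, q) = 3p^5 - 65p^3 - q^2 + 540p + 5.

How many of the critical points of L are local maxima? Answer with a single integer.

L separates as a function of p plus a function of q, so ∇L=0 decouples.
∂L/∂p = 15(p - 3)(p - 2)(p + 2)(p + 3) = 0 at p ∈ {-3, -2, 2, 3}; ∂L/∂q = -2q = 0 at q ∈ {0}.
The Hessian is diagonal: diag(L_pp, L_qq). Second derivatives: L_pp(-3)=-450, L_pp(-2)=300, L_pp(2)=-300, L_pp(3)=450; L_qq(0)=-2.
Local maxima occur where both diagonal entries negative: (-3, 0), (2, 0). Count: 2.

2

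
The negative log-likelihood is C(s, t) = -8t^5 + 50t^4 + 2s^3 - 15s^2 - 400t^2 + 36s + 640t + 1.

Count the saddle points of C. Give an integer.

C separates as a function of s plus a function of t, so ∇C=0 decouples.
∂C/∂s = 6(s - 3)(s - 2) = 0 at s ∈ {2, 3}; ∂C/∂t = -40(t - 4)(t - 2)(t - 1)(t + 2) = 0 at t ∈ {-2, 1, 2, 4}.
The Hessian is diagonal: diag(C_ss, C_tt). Second derivatives: C_ss(2)=-6, C_ss(3)=6; C_tt(-2)=2880, C_tt(1)=-360, C_tt(2)=320, C_tt(4)=-1440.
Saddle points occur where the two diagonal entries have opposite signs: (2, -2), (2, 2), (3, 1), (3, 4). Count: 4.

4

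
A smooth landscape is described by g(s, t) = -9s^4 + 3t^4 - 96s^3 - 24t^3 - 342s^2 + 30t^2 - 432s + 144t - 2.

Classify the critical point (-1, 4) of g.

saddle point

The mixed partial ∂²g/∂s∂t is 0, so the Hessian at any point is diag(g_ss, g_tt) = diag(-36(3s^2 + 16s + 19), 12(3t^2 - 12t + 5)).
At (-1, 4): H = diag(-216, 60).
The eigenvalues have opposite signs, so H is indefinite: a saddle point.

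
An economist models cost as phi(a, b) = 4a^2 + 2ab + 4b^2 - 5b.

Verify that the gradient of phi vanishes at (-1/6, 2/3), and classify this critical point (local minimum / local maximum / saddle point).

local minimum

∇phi = (8a + 2b, 2a + 8b - 5); substituting (-1/6, 2/3) gives ∇phi = (0, 0), so (-1/6, 2/3) is indeed a critical point.
The Hessian of phi is constant: H = [[8, 2], [2, 8]].
det(H) = 8·8 − 2² = 60.
det(H) > 0 and tr(H) = 16 > 0, so H is positive definite and the point is a local minimum.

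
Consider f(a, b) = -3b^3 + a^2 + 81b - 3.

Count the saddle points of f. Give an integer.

f separates as a function of a plus a function of b, so ∇f=0 decouples.
∂f/∂a = 2a = 0 at a ∈ {0}; ∂f/∂b = -9(b - 3)(b + 3) = 0 at b ∈ {-3, 3}.
The Hessian is diagonal: diag(f_aa, f_bb). Second derivatives: f_aa(0)=2; f_bb(-3)=54, f_bb(3)=-54.
Saddle points occur where the two diagonal entries have opposite signs: (0, 3). Count: 1.

1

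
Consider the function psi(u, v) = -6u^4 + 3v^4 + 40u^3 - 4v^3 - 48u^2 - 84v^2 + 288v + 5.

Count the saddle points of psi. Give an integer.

psi separates as a function of u plus a function of v, so ∇psi=0 decouples.
∂psi/∂u = -24u(u - 4)(u - 1) = 0 at u ∈ {0, 1, 4}; ∂psi/∂v = 12(v - 3)(v - 2)(v + 4) = 0 at v ∈ {-4, 2, 3}.
The Hessian is diagonal: diag(psi_uu, psi_vv). Second derivatives: psi_uu(0)=-96, psi_uu(1)=72, psi_uu(4)=-288; psi_vv(-4)=504, psi_vv(2)=-72, psi_vv(3)=84.
Saddle points occur where the two diagonal entries have opposite signs: (0, -4), (0, 3), (1, 2), (4, -4), (4, 3). Count: 5.

5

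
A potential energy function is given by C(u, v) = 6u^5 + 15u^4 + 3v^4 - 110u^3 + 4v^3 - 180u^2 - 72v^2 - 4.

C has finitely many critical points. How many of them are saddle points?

C separates as a function of u plus a function of v, so ∇C=0 decouples.
∂C/∂u = 30u(u - 3)(u + 1)(u + 4) = 0 at u ∈ {-4, -1, 0, 3}; ∂C/∂v = 12v(v - 3)(v + 4) = 0 at v ∈ {-4, 0, 3}.
The Hessian is diagonal: diag(C_uu, C_vv). Second derivatives: C_uu(-4)=-2520, C_uu(-1)=360, C_uu(0)=-360, C_uu(3)=2520; C_vv(-4)=336, C_vv(0)=-144, C_vv(3)=252.
Saddle points occur where the two diagonal entries have opposite signs: (-4, -4), (-4, 3), (-1, 0), (0, -4), (0, 3), (3, 0). Count: 6.

6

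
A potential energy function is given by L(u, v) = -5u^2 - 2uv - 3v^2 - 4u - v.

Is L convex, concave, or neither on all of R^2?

concave

L is quadratic, so its Hessian is the constant matrix H = [[-10, -2], [-2, -6]].
det(H) = 56, tr(H) = -16.
det(H) > 0 and tr(H) < 0, so H is negative definite everywhere: concave.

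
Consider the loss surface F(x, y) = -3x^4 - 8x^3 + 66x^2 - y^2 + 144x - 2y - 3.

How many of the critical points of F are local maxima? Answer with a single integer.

2

F separates as a function of x plus a function of y, so ∇F=0 decouples.
∂F/∂x = -12(x - 3)(x + 1)(x + 4) = 0 at x ∈ {-4, -1, 3}; ∂F/∂y = -2(y + 1) = 0 at y ∈ {-1}.
The Hessian is diagonal: diag(F_xx, F_yy). Second derivatives: F_xx(-4)=-252, F_xx(-1)=144, F_xx(3)=-336; F_yy(-1)=-2.
Local maxima occur where both diagonal entries negative: (-4, -1), (3, -1). Count: 2.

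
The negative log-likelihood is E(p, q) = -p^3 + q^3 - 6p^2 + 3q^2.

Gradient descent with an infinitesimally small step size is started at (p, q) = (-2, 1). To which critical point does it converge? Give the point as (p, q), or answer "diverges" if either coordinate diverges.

(-4, 0)

E is separable, so gradient descent decouples: p follows -∂E/∂p, q follows -∂E/∂q.
∂E/∂p = -3p(p + 4); at p=-2 this is 12, so p decreases.
∂E/∂q = 3q(q + 2); at q=1 this is 9, so q decreases.
p converges to its nearest critical value -4 (a local min of the p-part); q converges to 0. The iterate converges to (-4, 0).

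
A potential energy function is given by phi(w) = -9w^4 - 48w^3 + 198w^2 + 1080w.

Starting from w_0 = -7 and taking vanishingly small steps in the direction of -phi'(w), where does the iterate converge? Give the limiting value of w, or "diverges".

phi'(w) = -36(w - 3)(w + 2)(w + 5), so phi'(-7) = 3600.
Gradient descent moves in the -phi' direction, i.e. w is decreasing.
There is no critical point below w=-7, and phi' keeps the same sign, so the iterate runs off to −∞.

diverges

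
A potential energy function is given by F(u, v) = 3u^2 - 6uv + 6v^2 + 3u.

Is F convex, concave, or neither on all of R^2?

convex

F is quadratic, so its Hessian is the constant matrix H = [[6, -6], [-6, 12]].
det(H) = 36, tr(H) = 18.
det(H) > 0 and tr(H) > 0, so H is positive definite everywhere: convex.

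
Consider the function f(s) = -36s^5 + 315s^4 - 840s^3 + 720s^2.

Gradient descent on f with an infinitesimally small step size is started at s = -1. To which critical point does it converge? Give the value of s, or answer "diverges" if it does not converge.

f'(s) = -180s(s - 4)(s - 2)(s - 1), so f'(-1) = -5400.
Gradient descent moves in the -f' direction, i.e. s is increasing.
The nearest critical point in that direction is s = 0, where f'' = 1440 > 0 (a local minimum). The iterate converges there.

0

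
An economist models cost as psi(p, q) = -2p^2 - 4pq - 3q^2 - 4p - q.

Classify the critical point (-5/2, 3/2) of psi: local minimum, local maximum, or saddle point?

local maximum

The Hessian of psi is constant: H = [[-4, -4], [-4, -6]].
det(H) = (-4)·(-6) − (-4)² = 8.
det(H) > 0 and tr(H) = -10 < 0, so H is negative definite and the point is a local maximum.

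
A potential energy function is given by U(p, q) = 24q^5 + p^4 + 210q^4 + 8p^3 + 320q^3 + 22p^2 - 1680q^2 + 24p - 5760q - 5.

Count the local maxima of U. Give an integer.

U separates as a function of p plus a function of q, so ∇U=0 decouples.
∂U/∂p = 4(p + 1)(p + 2)(p + 3) = 0 at p ∈ {-3, -2, -1}; ∂U/∂q = 120(q - 2)(q + 2)(q + 3)(q + 4) = 0 at q ∈ {-4, -3, -2, 2}.
The Hessian is diagonal: diag(U_pp, U_qq). Second derivatives: U_pp(-3)=8, U_pp(-2)=-4, U_pp(-1)=8; U_qq(-4)=-1440, U_qq(-3)=600, U_qq(-2)=-960, U_qq(2)=14400.
Local maxima occur where both diagonal entries negative: (-2, -4), (-2, -2). Count: 2.

2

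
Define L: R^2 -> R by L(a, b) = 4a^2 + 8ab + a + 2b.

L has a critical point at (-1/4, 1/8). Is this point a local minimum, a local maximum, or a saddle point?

The Hessian of L is constant: H = [[8, 8], [8, 0]].
det(H) = 8·0 − 8² = -64.
Since det(H) < 0, H is indefinite and the critical point is a saddle point.

saddle point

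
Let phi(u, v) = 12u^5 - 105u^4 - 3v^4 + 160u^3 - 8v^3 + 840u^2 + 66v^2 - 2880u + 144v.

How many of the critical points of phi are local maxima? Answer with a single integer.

4

phi separates as a function of u plus a function of v, so ∇phi=0 decouples.
∂phi/∂u = 60(u - 4)(u - 3)(u - 2)(u + 2) = 0 at u ∈ {-2, 2, 3, 4}; ∂phi/∂v = -12(v - 3)(v + 1)(v + 4) = 0 at v ∈ {-4, -1, 3}.
The Hessian is diagonal: diag(phi_uu, phi_vv). Second derivatives: phi_uu(-2)=-7200, phi_uu(2)=480, phi_uu(3)=-300, phi_uu(4)=720; phi_vv(-4)=-252, phi_vv(-1)=144, phi_vv(3)=-336.
Local maxima occur where both diagonal entries negative: (-2, -4), (-2, 3), (3, -4), (3, 3). Count: 4.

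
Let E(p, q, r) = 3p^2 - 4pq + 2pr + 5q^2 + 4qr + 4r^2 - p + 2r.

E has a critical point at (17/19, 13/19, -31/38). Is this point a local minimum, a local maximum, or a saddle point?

The Hessian is constant: H = [[6, -4, 2], [-4, 10, 4], [2, 4, 8]].
Leading principal minors: Δ₁ = 6, Δ₂ = 44, Δ₃ = 152.
All leading minors are positive, so H is positive definite: a local minimum.

local minimum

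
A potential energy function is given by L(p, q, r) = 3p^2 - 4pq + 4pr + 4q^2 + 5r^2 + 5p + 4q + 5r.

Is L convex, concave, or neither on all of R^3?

L is quadratic, so its Hessian is the constant matrix H = [[6, -4, 4], [-4, 8, 0], [4, 0, 10]].
Leading principal minors: 6, 32, 192.
All positive ⇒ H ≻ 0 ⇒ convex.

convex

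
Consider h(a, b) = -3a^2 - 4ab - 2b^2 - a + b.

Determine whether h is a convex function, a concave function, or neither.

concave

h is quadratic, so its Hessian is the constant matrix H = [[-6, -4], [-4, -4]].
det(H) = 8, tr(H) = -10.
det(H) > 0 and tr(H) < 0, so H is negative definite everywhere: concave.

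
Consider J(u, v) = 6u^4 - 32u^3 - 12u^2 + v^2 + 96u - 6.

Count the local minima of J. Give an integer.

2

J separates as a function of u plus a function of v, so ∇J=0 decouples.
∂J/∂u = 24(u - 4)(u - 1)(u + 1) = 0 at u ∈ {-1, 1, 4}; ∂J/∂v = 2v = 0 at v ∈ {0}.
The Hessian is diagonal: diag(J_uu, J_vv). Second derivatives: J_uu(-1)=240, J_uu(1)=-144, J_uu(4)=360; J_vv(0)=2.
Local minima occur where both diagonal entries positive: (-1, 0), (4, 0). Count: 2.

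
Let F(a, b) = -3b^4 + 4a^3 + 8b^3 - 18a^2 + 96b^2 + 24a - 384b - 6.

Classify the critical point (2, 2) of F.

The mixed partial ∂²F/∂a∂b is 0, so the Hessian at any point is diag(F_aa, F_bb) = diag(12(2a - 3), 12(-3b^2 + 4b + 16)).
At (2, 2): H = diag(12, 144).
Both eigenvalues are positive, so H is positive definite: a local minimum.

local minimum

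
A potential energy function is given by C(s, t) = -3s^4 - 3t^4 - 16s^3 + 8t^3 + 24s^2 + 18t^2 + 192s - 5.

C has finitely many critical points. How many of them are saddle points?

C separates as a function of s plus a function of t, so ∇C=0 decouples.
∂C/∂s = -12(s - 2)(s + 2)(s + 4) = 0 at s ∈ {-4, -2, 2}; ∂C/∂t = -12t(t - 3)(t + 1) = 0 at t ∈ {-1, 0, 3}.
The Hessian is diagonal: diag(C_ss, C_tt). Second derivatives: C_ss(-4)=-144, C_ss(-2)=96, C_ss(2)=-288; C_tt(-1)=-48, C_tt(0)=36, C_tt(3)=-144.
Saddle points occur where the two diagonal entries have opposite signs: (-4, 0), (-2, -1), (-2, 3), (2, 0). Count: 4.

4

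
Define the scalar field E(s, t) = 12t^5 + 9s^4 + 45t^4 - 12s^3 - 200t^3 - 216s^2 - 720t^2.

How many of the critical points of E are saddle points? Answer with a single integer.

6

E separates as a function of s plus a function of t, so ∇E=0 decouples.
∂E/∂s = 36s(s - 4)(s + 3) = 0 at s ∈ {-3, 0, 4}; ∂E/∂t = 60t(t - 3)(t + 2)(t + 4) = 0 at t ∈ {-4, -2, 0, 3}.
The Hessian is diagonal: diag(E_ss, E_tt). Second derivatives: E_ss(-3)=756, E_ss(0)=-432, E_ss(4)=1008; E_tt(-4)=-3360, E_tt(-2)=1200, E_tt(0)=-1440, E_tt(3)=6300.
Saddle points occur where the two diagonal entries have opposite signs: (-3, -4), (-3, 0), (0, -2), (0, 3), (4, -4), (4, 0). Count: 6.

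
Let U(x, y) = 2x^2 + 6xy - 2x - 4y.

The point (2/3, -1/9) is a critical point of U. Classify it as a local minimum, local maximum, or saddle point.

saddle point

The Hessian of U is constant: H = [[4, 6], [6, 0]].
det(H) = 4·0 − 6² = -36.
Since det(H) < 0, H is indefinite and the critical point is a saddle point.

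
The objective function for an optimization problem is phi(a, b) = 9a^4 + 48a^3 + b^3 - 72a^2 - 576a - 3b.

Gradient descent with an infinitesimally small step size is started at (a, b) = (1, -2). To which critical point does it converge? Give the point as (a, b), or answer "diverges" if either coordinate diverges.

phi is separable, so gradient descent decouples: a follows -∂phi/∂a, b follows -∂phi/∂b.
∂phi/∂a = 36(a - 2)(a + 2)(a + 4); at a=1 this is -540, so a increases.
∂phi/∂b = 3(b - 1)(b + 1); at b=-2 this is 9, so b decreases.
The b-coordinate has no critical point in that direction and runs off to infinity.

diverges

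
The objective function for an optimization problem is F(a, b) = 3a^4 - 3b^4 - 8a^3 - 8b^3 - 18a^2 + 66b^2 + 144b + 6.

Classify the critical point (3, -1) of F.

The mixed partial ∂²F/∂a∂b is 0, so the Hessian at any point is diag(F_aa, F_bb) = diag(12(3a^2 - 4a - 3), 12(-3b^2 - 4b + 11)).
At (3, -1): H = diag(144, 144).
Both eigenvalues are positive, so H is positive definite: a local minimum.

local minimum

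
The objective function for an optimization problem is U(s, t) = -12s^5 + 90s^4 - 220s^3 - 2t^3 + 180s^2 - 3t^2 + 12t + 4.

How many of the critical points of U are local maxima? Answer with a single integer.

U separates as a function of s plus a function of t, so ∇U=0 decouples.
∂U/∂s = -60s(s - 3)(s - 2)(s - 1) = 0 at s ∈ {0, 1, 2, 3}; ∂U/∂t = -6(t - 1)(t + 2) = 0 at t ∈ {-2, 1}.
The Hessian is diagonal: diag(U_ss, U_tt). Second derivatives: U_ss(0)=360, U_ss(1)=-120, U_ss(2)=120, U_ss(3)=-360; U_tt(-2)=18, U_tt(1)=-18.
Local maxima occur where both diagonal entries negative: (1, 1), (3, 1). Count: 2.

2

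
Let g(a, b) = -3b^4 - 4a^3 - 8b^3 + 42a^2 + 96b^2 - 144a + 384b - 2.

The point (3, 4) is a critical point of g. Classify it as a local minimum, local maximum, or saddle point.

saddle point

The mixed partial ∂²g/∂a∂b is 0, so the Hessian at any point is diag(g_aa, g_bb) = diag(12(-2a + 7), 12(-3b^2 - 4b + 16)).
At (3, 4): H = diag(12, -576).
The eigenvalues have opposite signs, so H is indefinite: a saddle point.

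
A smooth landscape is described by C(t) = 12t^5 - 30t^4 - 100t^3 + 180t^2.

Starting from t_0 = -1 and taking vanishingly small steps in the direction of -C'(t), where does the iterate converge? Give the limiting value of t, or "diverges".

0

C'(t) = 60t(t - 3)(t - 1)(t + 2), so C'(-1) = -480.
Gradient descent moves in the -C' direction, i.e. t is increasing.
The nearest critical point in that direction is t = 0, where C'' = 360 > 0 (a local minimum). The iterate converges there.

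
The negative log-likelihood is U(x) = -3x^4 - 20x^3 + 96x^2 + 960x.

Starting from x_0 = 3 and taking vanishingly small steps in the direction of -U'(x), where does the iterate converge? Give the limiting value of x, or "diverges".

-4

U'(x) = -12(x - 4)(x + 4)(x + 5), so U'(3) = 672.
Gradient descent moves in the -U' direction, i.e. x is decreasing.
The nearest critical point in that direction is x = -4, where U'' = 96 > 0 (a local minimum). The iterate converges there.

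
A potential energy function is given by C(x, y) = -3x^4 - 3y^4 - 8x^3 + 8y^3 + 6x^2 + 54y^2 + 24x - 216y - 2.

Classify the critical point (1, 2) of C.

The mixed partial ∂²C/∂x∂y is 0, so the Hessian at any point is diag(C_xx, C_yy) = diag(12(-3x^2 - 4x + 1), 12(-3y^2 + 4y + 9)).
At (1, 2): H = diag(-72, 60).
The eigenvalues have opposite signs, so H is indefinite: a saddle point.

saddle point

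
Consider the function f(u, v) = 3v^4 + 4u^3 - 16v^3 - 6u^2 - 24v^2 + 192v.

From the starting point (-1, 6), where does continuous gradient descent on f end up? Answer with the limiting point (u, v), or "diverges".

f is separable, so gradient descent decouples: u follows -∂f/∂u, v follows -∂f/∂v.
∂f/∂u = 12u(u - 1); at u=-1 this is 24, so u decreases.
∂f/∂v = 12(v - 4)(v - 2)(v + 2); at v=6 this is 768, so v decreases.
The u-coordinate has no critical point in that direction and runs off to infinity.

diverges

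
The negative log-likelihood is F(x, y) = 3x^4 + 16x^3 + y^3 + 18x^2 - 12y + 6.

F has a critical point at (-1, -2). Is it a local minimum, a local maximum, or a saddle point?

The mixed partial ∂²F/∂x∂y is 0, so the Hessian at any point is diag(F_xx, F_yy) = diag(12(3x^2 + 8x + 3), 6y).
At (-1, -2): H = diag(-24, -12).
Both eigenvalues are negative, so H is negative definite: a local maximum.

local maximum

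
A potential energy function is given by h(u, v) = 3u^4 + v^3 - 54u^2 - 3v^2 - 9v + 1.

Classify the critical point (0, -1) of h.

The mixed partial ∂²h/∂u∂v is 0, so the Hessian at any point is diag(h_uu, h_vv) = diag(36(u^2 - 3), 6(v - 1)).
At (0, -1): H = diag(-108, -12).
Both eigenvalues are negative, so H is negative definite: a local maximum.

local maximum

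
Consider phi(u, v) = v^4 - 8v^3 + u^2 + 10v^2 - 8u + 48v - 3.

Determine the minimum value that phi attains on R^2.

-48

phi(u,v) separates as P(u) + Q(v) − 3, so its minimum is min P + min Q − 3.
P'(u) = 2u - 8 vanishes at u ∈ {4}; Q'(v) = 4(v - 4)(v - 3)(v + 1) vanishes at v ∈ {-1, 3, 4}.
Local minima of P (where P''>0): P(4)=-16. Local minima of Q: Q(-1)=-29, Q(4)=96.
So the global minimum of phi is P(4) + Q(-1) − 3 = -16 − 29 − 3 = -48, attained at (4, -1).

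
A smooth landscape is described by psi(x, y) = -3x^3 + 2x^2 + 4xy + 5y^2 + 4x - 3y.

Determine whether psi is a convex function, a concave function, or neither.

The term -3x^3 is cubic, so the Hessian is not constant.
∂²psi/∂x² = -18x + 4, which takes both signs as x varies (negative for sufficiently large x). A diagonal entry of the Hessian changing sign means the Hessian is neither positive- nor negative-semidefinite on all of R^2.

neither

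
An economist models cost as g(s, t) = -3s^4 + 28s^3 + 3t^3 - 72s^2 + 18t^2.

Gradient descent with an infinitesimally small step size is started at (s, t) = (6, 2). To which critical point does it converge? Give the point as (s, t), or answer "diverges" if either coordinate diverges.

diverges

g is separable, so gradient descent decouples: s follows -∂g/∂s, t follows -∂g/∂t.
∂g/∂s = -12s(s - 4)(s - 3); at s=6 this is -432, so s increases.
∂g/∂t = 9t(t + 4); at t=2 this is 108, so t decreases.
The s-coordinate has no critical point in that direction and runs off to infinity.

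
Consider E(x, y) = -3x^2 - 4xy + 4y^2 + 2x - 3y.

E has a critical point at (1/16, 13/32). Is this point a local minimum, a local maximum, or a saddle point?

saddle point

The Hessian of E is constant: H = [[-6, -4], [-4, 8]].
det(H) = (-6)·8 − (-4)² = -64.
Since det(H) < 0, H is indefinite and the critical point is a saddle point.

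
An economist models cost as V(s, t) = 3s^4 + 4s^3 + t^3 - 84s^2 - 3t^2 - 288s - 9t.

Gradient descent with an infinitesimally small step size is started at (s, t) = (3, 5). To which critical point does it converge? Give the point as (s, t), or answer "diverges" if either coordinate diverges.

(4, 3)

V is separable, so gradient descent decouples: s follows -∂V/∂s, t follows -∂V/∂t.
∂V/∂s = 12(s - 4)(s + 2)(s + 3); at s=3 this is -360, so s increases.
∂V/∂t = 3(t - 3)(t + 1); at t=5 this is 36, so t decreases.
s converges to its nearest critical value 4 (a local min of the s-part); t converges to 3. The iterate converges to (4, 3).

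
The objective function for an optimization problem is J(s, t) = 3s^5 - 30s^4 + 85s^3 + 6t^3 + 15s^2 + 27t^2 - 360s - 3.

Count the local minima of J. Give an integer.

2

J separates as a function of s plus a function of t, so ∇J=0 decouples.
∂J/∂s = 15(s - 4)(s - 3)(s - 2)(s + 1) = 0 at s ∈ {-1, 2, 3, 4}; ∂J/∂t = 18t(t + 3) = 0 at t ∈ {-3, 0}.
The Hessian is diagonal: diag(J_ss, J_tt). Second derivatives: J_ss(-1)=-900, J_ss(2)=90, J_ss(3)=-60, J_ss(4)=150; J_tt(-3)=-54, J_tt(0)=54.
Local minima occur where both diagonal entries positive: (2, 0), (4, 0). Count: 2.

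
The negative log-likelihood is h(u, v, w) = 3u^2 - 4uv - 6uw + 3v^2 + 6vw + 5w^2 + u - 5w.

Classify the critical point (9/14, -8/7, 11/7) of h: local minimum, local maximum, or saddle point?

local minimum

The Hessian is constant: H = [[6, -4, -6], [-4, 6, 6], [-6, 6, 10]].
Leading principal minors: Δ₁ = 6, Δ₂ = 20, Δ₃ = 56.
All leading minors are positive, so H is positive definite: a local minimum.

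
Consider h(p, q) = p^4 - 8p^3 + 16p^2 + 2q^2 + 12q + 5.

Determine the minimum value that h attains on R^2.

-13

h(p,q) separates as A(p) + B(q) + 5, so its minimum is min A + min B + 5.
A'(p) = 4p(p - 4)(p - 2) vanishes at p ∈ {0, 2, 4}; B'(q) = 4q + 12 vanishes at q ∈ {-3}.
Local minima of A (where A''>0): A(0)=0, A(4)=0. Local minima of B: B(-3)=-18.
So the global minimum of h is A(0) + B(-3) + 5 = 0 − 18 + 5 = -13, attained at (0, -3).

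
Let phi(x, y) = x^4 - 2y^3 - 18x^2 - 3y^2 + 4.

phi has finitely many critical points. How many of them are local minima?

phi separates as a function of x plus a function of y, so ∇phi=0 decouples.
∂phi/∂x = 4x(x - 3)(x + 3) = 0 at x ∈ {-3, 0, 3}; ∂phi/∂y = -6y(y + 1) = 0 at y ∈ {-1, 0}.
The Hessian is diagonal: diag(phi_xx, phi_yy). Second derivatives: phi_xx(-3)=72, phi_xx(0)=-36, phi_xx(3)=72; phi_yy(-1)=6, phi_yy(0)=-6.
Local minima occur where both diagonal entries positive: (-3, -1), (3, -1). Count: 2.

2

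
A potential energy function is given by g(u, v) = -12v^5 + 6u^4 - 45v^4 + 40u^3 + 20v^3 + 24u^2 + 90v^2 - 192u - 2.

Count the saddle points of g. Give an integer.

6

g separates as a function of u plus a function of v, so ∇g=0 decouples.
∂g/∂u = 24(u - 1)(u + 2)(u + 4) = 0 at u ∈ {-4, -2, 1}; ∂g/∂v = -60v(v - 1)(v + 1)(v + 3) = 0 at v ∈ {-3, -1, 0, 1}.
The Hessian is diagonal: diag(g_uu, g_vv). Second derivatives: g_uu(-4)=240, g_uu(-2)=-144, g_uu(1)=360; g_vv(-3)=1440, g_vv(-1)=-240, g_vv(0)=180, g_vv(1)=-480.
Saddle points occur where the two diagonal entries have opposite signs: (-4, -1), (-4, 1), (-2, -3), (-2, 0), (1, -1), (1, 1). Count: 6.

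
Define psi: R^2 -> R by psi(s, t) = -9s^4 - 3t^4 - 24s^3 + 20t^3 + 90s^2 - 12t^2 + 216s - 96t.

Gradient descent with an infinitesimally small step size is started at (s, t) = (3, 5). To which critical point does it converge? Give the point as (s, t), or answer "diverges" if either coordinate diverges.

psi is separable, so gradient descent decouples: s follows -∂psi/∂s, t follows -∂psi/∂t.
∂psi/∂s = -36(s - 2)(s + 1)(s + 3); at s=3 this is -864, so s increases.
∂psi/∂t = -12(t - 4)(t - 2)(t + 1); at t=5 this is -216, so t increases.
The s-coordinate has no critical point in that direction and runs off to infinity.

diverges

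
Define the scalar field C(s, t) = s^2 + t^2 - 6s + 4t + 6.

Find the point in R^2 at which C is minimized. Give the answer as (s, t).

C(s,t) separates as P(s) + Q(t) + 6, so its minimum is min P + min Q + 6.
P'(s) = 2s - 6 vanishes at s ∈ {3}; Q'(t) = 2(t + 2) vanishes at t ∈ {-2}.
Local minima of P (where P''>0): P(3)=-9. Local minima of Q: Q(-2)=-4.
So the global minimum of C is P(3) + Q(-2) + 6 = -9 − 4 + 6 = -7, attained at (3, -2).

(3, -2)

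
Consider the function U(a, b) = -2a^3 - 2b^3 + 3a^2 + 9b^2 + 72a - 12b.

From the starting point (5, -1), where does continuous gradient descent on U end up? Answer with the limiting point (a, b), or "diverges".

U is separable, so gradient descent decouples: a follows -∂U/∂a, b follows -∂U/∂b.
∂U/∂a = -6(a - 4)(a + 3); at a=5 this is -48, so a increases.
∂U/∂b = -6(b - 2)(b - 1); at b=-1 this is -36, so b increases.
The a-coordinate has no critical point in that direction and runs off to infinity.

diverges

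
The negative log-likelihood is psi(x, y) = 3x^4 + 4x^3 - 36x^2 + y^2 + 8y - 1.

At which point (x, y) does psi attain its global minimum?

psi(x,y) separates as P(x) + Q(y) − 1, so its minimum is min P + min Q − 1.
P'(x) = 12x(x - 2)(x + 3) vanishes at x ∈ {-3, 0, 2}; Q'(y) = 2y + 8 vanishes at y ∈ {-4}.
Local minima of P (where P''>0): P(-3)=-189, P(2)=-64. Local minima of Q: Q(-4)=-16.
So the global minimum of psi is P(-3) + Q(-4) − 1 = -189 − 16 − 1 = -206, attained at (-3, -4).

(-3, -4)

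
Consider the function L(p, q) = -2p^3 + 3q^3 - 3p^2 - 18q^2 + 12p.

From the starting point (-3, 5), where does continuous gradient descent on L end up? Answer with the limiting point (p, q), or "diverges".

L is separable, so gradient descent decouples: p follows -∂L/∂p, q follows -∂L/∂q.
∂L/∂p = -6(p - 1)(p + 2); at p=-3 this is -24, so p increases.
∂L/∂q = 9q(q - 4); at q=5 this is 45, so q decreases.
p converges to its nearest critical value -2 (a local min of the p-part); q converges to 4. The iterate converges to (-2, 4).

(-2, 4)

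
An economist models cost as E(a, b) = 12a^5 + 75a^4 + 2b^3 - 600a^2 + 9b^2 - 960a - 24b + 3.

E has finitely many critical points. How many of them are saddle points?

4

E separates as a function of a plus a function of b, so ∇E=0 decouples.
∂E/∂a = 60(a - 2)(a + 1)(a + 2)(a + 4) = 0 at a ∈ {-4, -2, -1, 2}; ∂E/∂b = 6(b - 1)(b + 4) = 0 at b ∈ {-4, 1}.
The Hessian is diagonal: diag(E_aa, E_bb). Second derivatives: E_aa(-4)=-2160, E_aa(-2)=480, E_aa(-1)=-540, E_aa(2)=4320; E_bb(-4)=-30, E_bb(1)=30.
Saddle points occur where the two diagonal entries have opposite signs: (-4, 1), (-2, -4), (-1, 1), (2, -4). Count: 4.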